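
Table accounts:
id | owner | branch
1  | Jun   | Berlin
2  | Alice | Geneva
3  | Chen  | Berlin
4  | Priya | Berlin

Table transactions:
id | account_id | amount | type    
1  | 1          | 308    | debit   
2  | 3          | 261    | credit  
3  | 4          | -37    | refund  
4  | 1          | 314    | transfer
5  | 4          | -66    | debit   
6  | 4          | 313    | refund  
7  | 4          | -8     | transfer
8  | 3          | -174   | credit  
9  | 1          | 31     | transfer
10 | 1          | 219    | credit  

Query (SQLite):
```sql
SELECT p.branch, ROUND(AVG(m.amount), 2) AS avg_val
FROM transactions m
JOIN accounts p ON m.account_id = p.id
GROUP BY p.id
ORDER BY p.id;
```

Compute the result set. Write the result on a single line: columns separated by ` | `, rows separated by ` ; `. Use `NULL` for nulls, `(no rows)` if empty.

Join each transactions row to its accounts via account_id.
Group joined rows by accounts.id; compute ROUND(AVG(m.amount), 2) per group.
  1: ids {1, 4, 9, 10} → ROUND(AVG(m.amount), 2)=218
  3: ids {2, 8} → ROUND(AVG(m.amount), 2)=43.5
  4: ids {3, 5, 6, 7} → ROUND(AVG(m.amount), 2)=50.5

Berlin | 218 ; Berlin | 43.5 ; Berlin | 50.5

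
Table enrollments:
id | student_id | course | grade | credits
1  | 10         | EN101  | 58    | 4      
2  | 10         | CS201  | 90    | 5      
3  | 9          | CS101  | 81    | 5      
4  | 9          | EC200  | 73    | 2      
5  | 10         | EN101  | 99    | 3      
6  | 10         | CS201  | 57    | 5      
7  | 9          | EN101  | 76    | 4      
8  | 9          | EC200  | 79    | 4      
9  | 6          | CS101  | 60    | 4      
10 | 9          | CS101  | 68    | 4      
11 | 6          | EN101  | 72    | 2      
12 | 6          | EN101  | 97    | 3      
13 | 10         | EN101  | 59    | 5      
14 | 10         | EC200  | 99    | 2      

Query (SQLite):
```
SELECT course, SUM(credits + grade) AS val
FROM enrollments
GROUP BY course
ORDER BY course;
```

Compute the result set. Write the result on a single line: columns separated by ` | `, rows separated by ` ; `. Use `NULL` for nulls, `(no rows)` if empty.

For each row compute credits + grade.
Group by course; take SUM of the expression per group.
  CS101: ids {3, 9, 10} → SUM(credits + grade)=222
  CS201: ids {2, 6} → SUM(credits + grade)=157
  EC200: ids {4, 8, 14} → SUM(credits + grade)=259
  EN101: ids {1, 5, 7, 11, 12, 13} → SUM(credits + grade)=482

CS101 | 222 ; CS201 | 157 ; EC200 | 259 ; EN101 | 482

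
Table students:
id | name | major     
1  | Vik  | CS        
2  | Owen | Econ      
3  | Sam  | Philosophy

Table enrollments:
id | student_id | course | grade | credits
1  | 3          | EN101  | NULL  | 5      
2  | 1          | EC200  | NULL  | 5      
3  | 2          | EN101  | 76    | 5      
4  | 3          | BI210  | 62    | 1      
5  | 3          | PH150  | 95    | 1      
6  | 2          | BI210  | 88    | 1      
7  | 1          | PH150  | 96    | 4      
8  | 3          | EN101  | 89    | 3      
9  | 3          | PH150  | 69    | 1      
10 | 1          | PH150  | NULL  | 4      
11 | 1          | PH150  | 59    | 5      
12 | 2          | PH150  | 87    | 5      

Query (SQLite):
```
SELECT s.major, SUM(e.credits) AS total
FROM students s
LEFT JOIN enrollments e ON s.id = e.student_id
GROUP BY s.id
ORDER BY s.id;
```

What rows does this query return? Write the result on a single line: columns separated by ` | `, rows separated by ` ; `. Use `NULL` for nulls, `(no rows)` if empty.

CS | 18 ; Econ | 11 ; Philosophy | 11

LEFT JOIN keeps every students row; unmatched ones get NULL for enrollments columns.
Group by students.id and compute SUM(e.credits). SUM over an all-NULL group is NULL.
  1: ids {2, 7, 10, 11} → SUM(e.credits)=18
  2: ids {3, 6, 12} → SUM(e.credits)=11
  3: ids {1, 4, 5, 8, 9} → SUM(e.credits)=11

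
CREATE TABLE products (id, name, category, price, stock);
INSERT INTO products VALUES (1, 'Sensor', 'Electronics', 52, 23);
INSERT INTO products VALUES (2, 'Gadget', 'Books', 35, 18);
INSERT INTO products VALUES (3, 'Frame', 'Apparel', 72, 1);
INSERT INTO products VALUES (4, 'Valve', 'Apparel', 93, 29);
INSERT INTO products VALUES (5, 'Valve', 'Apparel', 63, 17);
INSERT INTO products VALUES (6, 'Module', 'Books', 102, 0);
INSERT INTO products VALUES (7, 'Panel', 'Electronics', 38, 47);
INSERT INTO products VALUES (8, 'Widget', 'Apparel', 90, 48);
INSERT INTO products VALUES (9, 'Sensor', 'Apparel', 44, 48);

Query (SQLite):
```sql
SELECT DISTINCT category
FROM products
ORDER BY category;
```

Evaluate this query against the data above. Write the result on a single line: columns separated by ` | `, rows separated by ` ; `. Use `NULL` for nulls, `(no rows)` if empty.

Collect distinct category values from products.

Apparel ; Books ; Electronics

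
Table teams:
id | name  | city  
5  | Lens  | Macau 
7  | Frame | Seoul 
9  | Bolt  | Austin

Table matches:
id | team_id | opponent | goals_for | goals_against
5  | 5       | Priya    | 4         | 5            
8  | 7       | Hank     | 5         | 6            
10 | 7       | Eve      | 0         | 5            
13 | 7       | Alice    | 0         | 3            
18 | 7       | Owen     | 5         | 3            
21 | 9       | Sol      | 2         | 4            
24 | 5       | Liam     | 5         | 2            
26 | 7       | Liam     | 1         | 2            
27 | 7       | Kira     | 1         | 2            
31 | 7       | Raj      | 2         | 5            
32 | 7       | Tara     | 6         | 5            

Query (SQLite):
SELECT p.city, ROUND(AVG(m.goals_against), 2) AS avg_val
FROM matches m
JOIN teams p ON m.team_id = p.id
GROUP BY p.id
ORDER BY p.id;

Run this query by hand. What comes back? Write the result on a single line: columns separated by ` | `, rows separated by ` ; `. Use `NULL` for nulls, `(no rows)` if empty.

Macau | 3.5 ; Seoul | 3.88 ; Austin | 4

Join each matches row to its teams via team_id.
Group joined rows by teams.id; compute ROUND(AVG(m.goals_against), 2) per group.
  5: ids {5, 24} → ROUND(AVG(m.goals_against), 2)=3.5
  7: ids {8, 10, 13, 18, 26, 27, 31, 32} → ROUND(AVG(m.goals_against), 2)=3.88
  9: ids {21} → ROUND(AVG(m.goals_against), 2)=4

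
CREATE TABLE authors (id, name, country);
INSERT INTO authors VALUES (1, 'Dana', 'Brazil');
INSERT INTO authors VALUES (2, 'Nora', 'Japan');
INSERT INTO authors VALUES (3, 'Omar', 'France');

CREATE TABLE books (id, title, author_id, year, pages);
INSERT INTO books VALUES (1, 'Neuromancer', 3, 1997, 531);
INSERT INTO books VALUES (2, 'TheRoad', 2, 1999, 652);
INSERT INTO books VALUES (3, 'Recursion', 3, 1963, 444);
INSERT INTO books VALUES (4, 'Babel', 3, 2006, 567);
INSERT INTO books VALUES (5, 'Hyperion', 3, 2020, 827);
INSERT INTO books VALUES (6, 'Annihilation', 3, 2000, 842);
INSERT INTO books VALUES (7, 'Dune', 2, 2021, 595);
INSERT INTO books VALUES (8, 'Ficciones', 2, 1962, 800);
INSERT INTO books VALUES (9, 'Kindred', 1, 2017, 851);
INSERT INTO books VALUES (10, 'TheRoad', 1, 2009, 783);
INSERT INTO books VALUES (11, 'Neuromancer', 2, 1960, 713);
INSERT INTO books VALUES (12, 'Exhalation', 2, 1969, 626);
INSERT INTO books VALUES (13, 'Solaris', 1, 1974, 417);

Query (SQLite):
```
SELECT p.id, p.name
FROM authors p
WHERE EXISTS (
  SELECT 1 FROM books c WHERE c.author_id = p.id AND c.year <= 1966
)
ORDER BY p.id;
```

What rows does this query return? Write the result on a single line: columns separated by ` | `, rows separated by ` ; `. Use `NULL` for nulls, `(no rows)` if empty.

2 | Nora ; 3 | Omar

For each authors row, check whether any books with matching author_id has year <= 1966.
Keep rows where that is true.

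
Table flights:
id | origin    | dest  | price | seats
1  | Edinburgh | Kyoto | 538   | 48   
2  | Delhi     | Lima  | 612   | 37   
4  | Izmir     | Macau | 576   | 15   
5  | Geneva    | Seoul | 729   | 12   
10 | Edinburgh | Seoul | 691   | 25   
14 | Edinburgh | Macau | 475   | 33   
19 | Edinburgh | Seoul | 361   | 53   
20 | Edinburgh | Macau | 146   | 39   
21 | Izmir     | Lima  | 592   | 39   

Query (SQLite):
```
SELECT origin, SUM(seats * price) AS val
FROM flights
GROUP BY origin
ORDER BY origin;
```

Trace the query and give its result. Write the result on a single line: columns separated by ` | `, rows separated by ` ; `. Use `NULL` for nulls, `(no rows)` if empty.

Delhi | 22644 ; Edinburgh | 83601 ; Geneva | 8748 ; Izmir | 31728

For each row compute seats * price.
Group by origin; take SUM of the expression per group.
  Delhi: ids {2} → SUM(seats * price)=22644
  Edinburgh: ids {1, 10, 14, 19, 20} → SUM(seats * price)=83601
  Geneva: ids {5} → SUM(seats * price)=8748
  Izmir: ids {4, 21} → SUM(seats * price)=31728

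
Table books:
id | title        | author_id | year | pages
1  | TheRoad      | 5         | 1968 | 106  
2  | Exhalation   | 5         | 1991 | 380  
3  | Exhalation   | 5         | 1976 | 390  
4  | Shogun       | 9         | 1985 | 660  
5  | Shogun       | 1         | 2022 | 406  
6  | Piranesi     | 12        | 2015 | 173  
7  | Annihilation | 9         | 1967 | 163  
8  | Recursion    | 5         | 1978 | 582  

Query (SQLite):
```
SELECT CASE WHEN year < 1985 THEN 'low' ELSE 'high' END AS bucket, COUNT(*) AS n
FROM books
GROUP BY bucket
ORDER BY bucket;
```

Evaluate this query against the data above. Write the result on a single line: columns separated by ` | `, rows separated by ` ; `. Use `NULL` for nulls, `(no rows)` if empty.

Bucket rows by year < 1985 → 'low' else 'high'; count each bucket.

high | 4 ; low | 4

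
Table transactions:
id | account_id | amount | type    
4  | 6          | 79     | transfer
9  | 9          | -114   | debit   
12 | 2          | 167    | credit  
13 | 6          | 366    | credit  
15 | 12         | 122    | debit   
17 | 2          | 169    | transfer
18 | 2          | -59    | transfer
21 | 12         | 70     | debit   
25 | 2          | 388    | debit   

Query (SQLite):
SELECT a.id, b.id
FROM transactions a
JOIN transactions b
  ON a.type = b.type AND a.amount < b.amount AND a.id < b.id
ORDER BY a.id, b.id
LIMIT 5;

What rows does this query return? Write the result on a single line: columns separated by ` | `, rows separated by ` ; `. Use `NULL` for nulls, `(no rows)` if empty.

Pairs (a,b) with same type, a.amount < b.amount, a.id < b.id.
type groups: credit:{12,13} debit:{9,15,21,25} transfer:{4,17,18}
Ordered by (a.id, b.id); first 5.

4 | 17 ; 9 | 15 ; 9 | 21 ; 9 | 25 ; 12 | 13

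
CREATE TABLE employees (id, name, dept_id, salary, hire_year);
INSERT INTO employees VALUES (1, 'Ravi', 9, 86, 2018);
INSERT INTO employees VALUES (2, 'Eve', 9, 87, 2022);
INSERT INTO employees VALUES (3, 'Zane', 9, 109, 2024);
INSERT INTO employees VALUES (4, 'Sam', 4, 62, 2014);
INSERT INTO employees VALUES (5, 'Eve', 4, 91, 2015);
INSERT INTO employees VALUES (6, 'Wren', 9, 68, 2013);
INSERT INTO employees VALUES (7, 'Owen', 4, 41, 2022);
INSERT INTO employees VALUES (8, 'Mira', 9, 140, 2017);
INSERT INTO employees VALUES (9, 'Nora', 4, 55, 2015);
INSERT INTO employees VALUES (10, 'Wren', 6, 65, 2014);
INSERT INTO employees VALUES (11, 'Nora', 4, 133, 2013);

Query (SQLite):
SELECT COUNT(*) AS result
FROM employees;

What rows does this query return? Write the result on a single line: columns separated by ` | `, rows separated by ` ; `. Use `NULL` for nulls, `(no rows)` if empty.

All hire_year values: [2018, 2022, 2024, 2014, 2015, 2013, 2022, 2017, 2015, 2014, 2013].
COUNT(*) counts rows → 11.

11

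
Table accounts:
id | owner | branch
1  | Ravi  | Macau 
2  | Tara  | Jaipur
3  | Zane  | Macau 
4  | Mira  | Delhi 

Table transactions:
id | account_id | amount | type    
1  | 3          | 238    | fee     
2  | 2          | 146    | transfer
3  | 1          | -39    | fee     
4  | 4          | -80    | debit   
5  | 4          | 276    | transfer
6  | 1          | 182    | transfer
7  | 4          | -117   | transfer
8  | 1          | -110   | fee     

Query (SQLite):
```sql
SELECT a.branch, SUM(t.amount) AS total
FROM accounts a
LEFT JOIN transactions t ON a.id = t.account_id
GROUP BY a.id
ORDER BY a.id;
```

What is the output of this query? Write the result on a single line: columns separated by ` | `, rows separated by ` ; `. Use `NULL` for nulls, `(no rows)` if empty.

Macau | 33 ; Jaipur | 146 ; Macau | 238 ; Delhi | 79

LEFT JOIN keeps every accounts row; unmatched ones get NULL for transactions columns.
Group by accounts.id and compute SUM(t.amount). SUM over an all-NULL group is NULL.
  1: ids {3, 6, 8} → SUM(t.amount)=33
  2: ids {2} → SUM(t.amount)=146
  3: ids {1} → SUM(t.amount)=238
  4: ids {4, 5, 7} → SUM(t.amount)=79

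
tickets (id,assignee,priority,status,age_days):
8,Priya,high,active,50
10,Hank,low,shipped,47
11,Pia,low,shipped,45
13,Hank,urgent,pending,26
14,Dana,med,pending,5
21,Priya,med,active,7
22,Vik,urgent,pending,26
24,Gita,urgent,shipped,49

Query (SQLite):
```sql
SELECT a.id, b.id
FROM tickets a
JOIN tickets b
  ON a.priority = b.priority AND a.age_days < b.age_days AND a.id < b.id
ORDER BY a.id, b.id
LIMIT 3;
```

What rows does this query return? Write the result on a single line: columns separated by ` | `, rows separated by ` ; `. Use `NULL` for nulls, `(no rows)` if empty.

13 | 24 ; 14 | 21 ; 22 | 24

Pairs (a,b) with same priority, a.age_days < b.age_days, a.id < b.id.
priority groups: high:{8} low:{10,11} med:{14,21} urgent:{13,22,24}
Ordered by (a.id, b.id); first 3.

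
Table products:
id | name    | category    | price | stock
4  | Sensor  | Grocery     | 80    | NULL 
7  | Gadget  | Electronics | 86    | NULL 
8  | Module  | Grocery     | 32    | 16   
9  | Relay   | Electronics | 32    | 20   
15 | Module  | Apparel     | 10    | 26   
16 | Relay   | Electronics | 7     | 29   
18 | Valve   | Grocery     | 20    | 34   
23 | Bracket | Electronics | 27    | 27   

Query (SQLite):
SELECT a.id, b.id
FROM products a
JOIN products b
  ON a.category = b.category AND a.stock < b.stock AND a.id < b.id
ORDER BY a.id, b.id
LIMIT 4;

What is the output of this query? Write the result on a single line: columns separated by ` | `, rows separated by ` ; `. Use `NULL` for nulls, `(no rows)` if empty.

Pairs (a,b) with same category, a.stock < b.stock, a.id < b.id.
category groups: Apparel:{15} Electronics:{7,9,16,23} Grocery:{4,8,18}
Ordered by (a.id, b.id); first 4.

8 | 18 ; 9 | 16 ; 9 | 23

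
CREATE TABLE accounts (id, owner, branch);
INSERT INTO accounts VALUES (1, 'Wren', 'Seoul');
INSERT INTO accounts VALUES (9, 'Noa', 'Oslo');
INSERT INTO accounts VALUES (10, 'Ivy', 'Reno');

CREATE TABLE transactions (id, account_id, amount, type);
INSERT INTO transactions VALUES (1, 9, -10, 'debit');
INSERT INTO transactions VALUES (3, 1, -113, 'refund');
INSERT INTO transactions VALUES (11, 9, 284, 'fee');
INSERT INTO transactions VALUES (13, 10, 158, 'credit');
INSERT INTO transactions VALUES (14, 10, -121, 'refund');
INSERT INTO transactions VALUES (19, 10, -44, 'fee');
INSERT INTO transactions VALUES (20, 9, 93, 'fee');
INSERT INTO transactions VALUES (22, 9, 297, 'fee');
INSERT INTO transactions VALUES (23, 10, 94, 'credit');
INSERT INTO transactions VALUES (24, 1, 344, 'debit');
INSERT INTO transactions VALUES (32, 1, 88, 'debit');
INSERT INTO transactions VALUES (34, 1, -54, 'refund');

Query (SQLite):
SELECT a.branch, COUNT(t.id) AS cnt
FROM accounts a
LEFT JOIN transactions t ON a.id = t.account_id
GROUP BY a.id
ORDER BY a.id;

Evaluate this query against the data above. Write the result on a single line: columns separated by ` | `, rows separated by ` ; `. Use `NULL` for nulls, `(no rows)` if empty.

LEFT JOIN keeps every accounts row; unmatched ones get NULL for transactions columns.
Group by accounts.id and compute COUNT(t.id). COUNT(col) of an all-NULL group is 0.
  1: ids {3, 24, 32, 34} → COUNT(t.id)=4
  9: ids {1, 11, 20, 22} → COUNT(t.id)=4
  10: ids {13, 14, 19, 23} → COUNT(t.id)=4

Seoul | 4 ; Oslo | 4 ; Reno | 4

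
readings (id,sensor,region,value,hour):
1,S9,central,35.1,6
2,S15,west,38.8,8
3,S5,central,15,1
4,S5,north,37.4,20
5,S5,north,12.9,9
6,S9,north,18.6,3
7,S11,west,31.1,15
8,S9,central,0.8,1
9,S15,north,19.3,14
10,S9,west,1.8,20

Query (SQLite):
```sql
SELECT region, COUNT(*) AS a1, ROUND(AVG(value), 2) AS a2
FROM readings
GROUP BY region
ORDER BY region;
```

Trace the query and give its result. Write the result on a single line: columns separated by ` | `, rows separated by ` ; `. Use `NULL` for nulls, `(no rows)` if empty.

central | 3 | 16.97 ; north | 4 | 22.05 ; west | 3 | 23.9

Group readings by region.
Per group compute: COUNT(*), ROUND(AVG(value), 2).
  central: ids {1, 3, 8} → COUNT(*)=3, ROUND(AVG(value), 2)=16.97
  north: ids {4, 5, 6, 9} → COUNT(*)=4, ROUND(AVG(value), 2)=22.05
  west: ids {2, 7, 10} → COUNT(*)=3, ROUND(AVG(value), 2)=23.9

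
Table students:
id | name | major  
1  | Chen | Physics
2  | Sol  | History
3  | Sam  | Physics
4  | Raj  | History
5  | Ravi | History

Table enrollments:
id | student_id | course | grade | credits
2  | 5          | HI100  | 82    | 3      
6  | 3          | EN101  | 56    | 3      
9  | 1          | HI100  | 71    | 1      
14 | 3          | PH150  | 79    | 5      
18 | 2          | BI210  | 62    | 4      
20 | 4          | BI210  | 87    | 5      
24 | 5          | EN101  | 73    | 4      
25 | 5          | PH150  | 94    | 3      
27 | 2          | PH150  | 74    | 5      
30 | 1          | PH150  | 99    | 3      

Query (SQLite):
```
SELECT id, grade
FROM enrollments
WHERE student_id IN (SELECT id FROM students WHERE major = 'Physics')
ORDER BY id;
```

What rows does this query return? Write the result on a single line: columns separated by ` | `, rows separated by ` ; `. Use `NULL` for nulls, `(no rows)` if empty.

Inner query: students.id where major = 'Physics'.
Outer: keep enrollments rows whose student_id is in that set.
Inner query → {1, 3}

6 | 56 ; 9 | 71 ; 14 | 79 ; 30 | 99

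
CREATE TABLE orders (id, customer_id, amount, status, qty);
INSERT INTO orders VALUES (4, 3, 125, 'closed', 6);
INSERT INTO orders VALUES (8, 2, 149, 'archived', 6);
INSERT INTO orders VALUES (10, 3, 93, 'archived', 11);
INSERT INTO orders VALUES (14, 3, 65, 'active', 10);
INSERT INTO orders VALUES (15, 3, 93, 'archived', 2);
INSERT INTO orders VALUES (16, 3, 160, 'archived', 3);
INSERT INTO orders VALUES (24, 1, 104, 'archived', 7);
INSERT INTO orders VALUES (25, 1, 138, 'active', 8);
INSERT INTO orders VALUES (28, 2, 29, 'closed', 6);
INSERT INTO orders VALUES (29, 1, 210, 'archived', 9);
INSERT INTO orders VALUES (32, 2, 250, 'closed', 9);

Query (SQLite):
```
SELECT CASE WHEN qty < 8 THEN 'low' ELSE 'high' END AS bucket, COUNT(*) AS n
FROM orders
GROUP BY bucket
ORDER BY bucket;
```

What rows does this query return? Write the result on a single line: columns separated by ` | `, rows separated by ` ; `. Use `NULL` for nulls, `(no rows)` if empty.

high | 5 ; low | 6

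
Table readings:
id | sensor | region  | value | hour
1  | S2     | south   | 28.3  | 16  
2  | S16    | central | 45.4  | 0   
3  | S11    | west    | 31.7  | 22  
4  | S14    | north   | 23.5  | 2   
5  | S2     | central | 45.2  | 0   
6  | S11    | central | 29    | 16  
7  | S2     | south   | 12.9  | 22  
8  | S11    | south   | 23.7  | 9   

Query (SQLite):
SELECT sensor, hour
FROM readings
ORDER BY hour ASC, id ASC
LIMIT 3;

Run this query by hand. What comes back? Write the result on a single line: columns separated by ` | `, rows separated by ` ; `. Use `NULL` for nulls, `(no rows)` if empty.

S16 | 0 ; S2 | 0 ; S14 | 2

Sort by hour asc, tiebreak id asc: (0, id=2), (0, id=5), (2, id=4), (9, id=8), (16, id=1), (16, id=6) …. Take first 3.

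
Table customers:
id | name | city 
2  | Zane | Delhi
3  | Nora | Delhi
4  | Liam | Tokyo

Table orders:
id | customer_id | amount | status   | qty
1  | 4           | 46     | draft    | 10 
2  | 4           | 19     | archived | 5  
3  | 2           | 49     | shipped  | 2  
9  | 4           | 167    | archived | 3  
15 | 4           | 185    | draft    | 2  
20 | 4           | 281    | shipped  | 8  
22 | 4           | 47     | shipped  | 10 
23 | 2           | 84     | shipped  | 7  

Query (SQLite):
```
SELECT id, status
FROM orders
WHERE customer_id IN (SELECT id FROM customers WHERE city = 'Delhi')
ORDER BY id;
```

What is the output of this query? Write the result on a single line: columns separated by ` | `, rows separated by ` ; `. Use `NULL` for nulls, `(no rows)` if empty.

Inner query: customers.id where city = 'Delhi'.
Outer: keep orders rows whose customer_id is in that set.
Inner query → {2, 3}

3 | shipped ; 23 | shipped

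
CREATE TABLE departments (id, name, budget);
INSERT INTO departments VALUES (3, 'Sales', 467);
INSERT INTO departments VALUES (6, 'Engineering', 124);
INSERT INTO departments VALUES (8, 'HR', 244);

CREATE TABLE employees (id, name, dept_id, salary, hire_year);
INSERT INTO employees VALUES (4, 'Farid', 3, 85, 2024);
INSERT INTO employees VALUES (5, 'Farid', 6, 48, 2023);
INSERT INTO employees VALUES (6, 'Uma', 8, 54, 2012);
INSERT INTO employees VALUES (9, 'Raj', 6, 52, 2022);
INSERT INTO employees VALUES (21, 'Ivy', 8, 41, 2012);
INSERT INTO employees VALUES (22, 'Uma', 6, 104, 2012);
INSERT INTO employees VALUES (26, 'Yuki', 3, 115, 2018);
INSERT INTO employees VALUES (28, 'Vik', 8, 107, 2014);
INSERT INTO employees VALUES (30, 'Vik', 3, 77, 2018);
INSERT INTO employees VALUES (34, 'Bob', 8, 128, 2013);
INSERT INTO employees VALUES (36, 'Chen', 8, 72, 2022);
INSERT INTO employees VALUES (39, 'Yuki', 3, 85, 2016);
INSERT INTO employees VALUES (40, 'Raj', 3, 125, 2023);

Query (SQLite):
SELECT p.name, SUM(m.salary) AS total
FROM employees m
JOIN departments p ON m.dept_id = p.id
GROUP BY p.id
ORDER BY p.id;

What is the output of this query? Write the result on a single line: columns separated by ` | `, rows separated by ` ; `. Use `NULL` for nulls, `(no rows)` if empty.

Join each employees row to its departments via dept_id.
Group joined rows by departments.id; compute SUM(m.salary) per group.
  3: ids {4, 26, 30, 39, 40} → SUM(m.salary)=487
  6: ids {5, 9, 22} → SUM(m.salary)=204
  8: ids {6, 21, 28, 34, 36} → SUM(m.salary)=402

Sales | 487 ; Engineering | 204 ; HR | 402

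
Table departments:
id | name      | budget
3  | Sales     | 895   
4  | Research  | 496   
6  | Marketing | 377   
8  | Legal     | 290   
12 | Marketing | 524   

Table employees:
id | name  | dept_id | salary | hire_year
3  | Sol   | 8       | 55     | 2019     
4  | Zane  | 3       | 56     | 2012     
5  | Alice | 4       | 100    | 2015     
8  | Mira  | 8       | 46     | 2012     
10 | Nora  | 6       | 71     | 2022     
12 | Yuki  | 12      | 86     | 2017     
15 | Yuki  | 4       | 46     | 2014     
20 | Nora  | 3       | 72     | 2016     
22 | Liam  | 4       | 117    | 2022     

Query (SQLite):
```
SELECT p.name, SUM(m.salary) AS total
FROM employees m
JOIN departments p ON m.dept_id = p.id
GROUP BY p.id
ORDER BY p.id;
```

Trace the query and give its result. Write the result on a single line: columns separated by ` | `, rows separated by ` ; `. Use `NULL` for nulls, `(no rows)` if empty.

Join each employees row to its departments via dept_id.
Group joined rows by departments.id; compute SUM(m.salary) per group.
  3: ids {4, 20} → SUM(m.salary)=128
  4: ids {5, 15, 22} → SUM(m.salary)=263
  6: ids {10} → SUM(m.salary)=71
  8: ids {3, 8} → SUM(m.salary)=101
  12: ids {12} → SUM(m.salary)=86

Sales | 128 ; Research | 263 ; Marketing | 71 ; Legal | 101 ; Marketing | 86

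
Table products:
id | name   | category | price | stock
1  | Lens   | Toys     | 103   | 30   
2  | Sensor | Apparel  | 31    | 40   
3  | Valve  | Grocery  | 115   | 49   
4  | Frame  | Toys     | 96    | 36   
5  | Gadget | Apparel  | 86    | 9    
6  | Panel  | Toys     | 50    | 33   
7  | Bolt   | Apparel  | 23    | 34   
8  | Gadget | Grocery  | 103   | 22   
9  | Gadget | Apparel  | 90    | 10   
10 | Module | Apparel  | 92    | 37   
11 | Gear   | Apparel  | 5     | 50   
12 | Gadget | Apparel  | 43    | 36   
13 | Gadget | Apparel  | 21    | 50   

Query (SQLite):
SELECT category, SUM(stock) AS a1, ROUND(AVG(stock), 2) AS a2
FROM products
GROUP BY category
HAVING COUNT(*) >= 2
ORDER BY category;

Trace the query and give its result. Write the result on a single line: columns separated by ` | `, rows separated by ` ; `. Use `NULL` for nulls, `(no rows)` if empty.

Apparel | 266 | 33.25 ; Grocery | 71 | 35.5 ; Toys | 99 | 33

Group products by category.
Per group compute: SUM(stock), ROUND(AVG(stock), 2).
HAVING: drop groups with fewer than 2 rows.
  Apparel: ids {2, 5, 7, 9, 10, 11, 12, 13} → SUM(stock)=266, ROUND(AVG(stock), 2)=33.25
  Grocery: ids {3, 8} → SUM(stock)=71, ROUND(AVG(stock), 2)=35.5
  Toys: ids {1, 4, 6} → SUM(stock)=99, ROUND(AVG(stock), 2)=33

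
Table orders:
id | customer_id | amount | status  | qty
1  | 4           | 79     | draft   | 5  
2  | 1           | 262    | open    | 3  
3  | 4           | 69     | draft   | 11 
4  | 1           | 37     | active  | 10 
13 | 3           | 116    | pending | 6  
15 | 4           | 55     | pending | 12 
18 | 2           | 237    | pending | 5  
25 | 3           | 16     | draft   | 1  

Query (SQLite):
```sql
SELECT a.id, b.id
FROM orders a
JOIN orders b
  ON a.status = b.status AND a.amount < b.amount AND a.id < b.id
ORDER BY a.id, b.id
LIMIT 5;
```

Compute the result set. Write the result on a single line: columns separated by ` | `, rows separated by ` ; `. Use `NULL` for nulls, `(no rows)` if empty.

Pairs (a,b) with same status, a.amount < b.amount, a.id < b.id.
status groups: active:{4} draft:{1,3,25} open:{2} pending:{13,15,18}
Ordered by (a.id, b.id); first 5.

13 | 18 ; 15 | 18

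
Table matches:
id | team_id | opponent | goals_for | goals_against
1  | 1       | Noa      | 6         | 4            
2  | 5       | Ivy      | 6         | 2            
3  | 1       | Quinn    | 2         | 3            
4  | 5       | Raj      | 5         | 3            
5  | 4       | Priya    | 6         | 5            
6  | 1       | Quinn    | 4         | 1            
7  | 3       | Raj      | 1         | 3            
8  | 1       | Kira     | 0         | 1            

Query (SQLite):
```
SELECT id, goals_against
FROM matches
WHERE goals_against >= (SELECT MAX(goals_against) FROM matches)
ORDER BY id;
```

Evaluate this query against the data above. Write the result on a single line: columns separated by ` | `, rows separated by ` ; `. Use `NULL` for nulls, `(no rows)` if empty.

5 | 5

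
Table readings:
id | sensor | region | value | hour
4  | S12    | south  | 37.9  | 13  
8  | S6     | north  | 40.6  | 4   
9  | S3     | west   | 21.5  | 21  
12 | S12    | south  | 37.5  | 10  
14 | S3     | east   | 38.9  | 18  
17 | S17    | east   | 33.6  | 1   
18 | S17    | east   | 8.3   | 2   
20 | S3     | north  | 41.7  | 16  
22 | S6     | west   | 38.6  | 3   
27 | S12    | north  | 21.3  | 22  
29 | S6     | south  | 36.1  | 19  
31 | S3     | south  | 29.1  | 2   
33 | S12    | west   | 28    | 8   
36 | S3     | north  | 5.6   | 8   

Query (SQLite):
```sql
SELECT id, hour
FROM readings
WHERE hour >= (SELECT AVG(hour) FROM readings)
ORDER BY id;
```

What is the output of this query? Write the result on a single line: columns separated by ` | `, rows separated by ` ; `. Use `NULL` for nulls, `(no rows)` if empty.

4 | 13 ; 9 | 21 ; 14 | 18 ; 20 | 16 ; 27 | 22 ; 29 | 19

Scalar subquery: AVG(hour) over all readings rows = 10.5.
Keep rows where hour >= that value.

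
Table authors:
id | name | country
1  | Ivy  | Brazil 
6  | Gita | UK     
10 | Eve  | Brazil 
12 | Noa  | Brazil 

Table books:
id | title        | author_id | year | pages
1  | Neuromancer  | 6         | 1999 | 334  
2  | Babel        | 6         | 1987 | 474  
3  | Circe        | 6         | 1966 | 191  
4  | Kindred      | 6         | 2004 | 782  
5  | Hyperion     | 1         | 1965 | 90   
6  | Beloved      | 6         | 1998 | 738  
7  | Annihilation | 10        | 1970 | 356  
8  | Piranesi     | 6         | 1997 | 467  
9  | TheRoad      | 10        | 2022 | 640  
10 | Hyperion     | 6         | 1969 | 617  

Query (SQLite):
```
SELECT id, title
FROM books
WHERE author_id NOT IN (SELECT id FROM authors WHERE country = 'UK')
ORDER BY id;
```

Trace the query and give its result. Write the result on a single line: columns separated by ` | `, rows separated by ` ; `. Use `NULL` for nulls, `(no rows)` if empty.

Inner query: authors.id where country = 'UK'.
Outer: keep books rows whose author_id is not in that set.
Inner query → {6}

5 | Hyperion ; 7 | Annihilation ; 9 | TheRoad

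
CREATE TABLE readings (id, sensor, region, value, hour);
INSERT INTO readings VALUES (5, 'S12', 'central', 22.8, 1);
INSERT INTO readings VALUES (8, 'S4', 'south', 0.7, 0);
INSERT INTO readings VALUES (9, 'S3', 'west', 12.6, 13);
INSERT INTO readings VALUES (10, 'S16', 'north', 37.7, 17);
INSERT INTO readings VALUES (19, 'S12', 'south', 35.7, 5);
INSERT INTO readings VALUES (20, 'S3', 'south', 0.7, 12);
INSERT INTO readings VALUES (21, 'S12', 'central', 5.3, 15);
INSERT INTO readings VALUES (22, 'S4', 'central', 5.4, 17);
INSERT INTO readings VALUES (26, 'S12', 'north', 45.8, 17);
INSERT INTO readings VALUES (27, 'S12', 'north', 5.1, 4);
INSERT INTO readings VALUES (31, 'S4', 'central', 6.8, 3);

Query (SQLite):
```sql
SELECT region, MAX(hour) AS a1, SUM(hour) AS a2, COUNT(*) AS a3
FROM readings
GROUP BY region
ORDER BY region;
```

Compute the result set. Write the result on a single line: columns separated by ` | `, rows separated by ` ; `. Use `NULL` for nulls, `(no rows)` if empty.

Group readings by region.
Per group compute: MAX(hour), SUM(hour), COUNT(*).
  central: ids {5, 21, 22, 31} → MAX(hour)=17, SUM(hour)=36, COUNT(*)=4
  north: ids {10, 26, 27} → MAX(hour)=17, SUM(hour)=38, COUNT(*)=3
  south: ids {8, 19, 20} → MAX(hour)=12, SUM(hour)=17, COUNT(*)=3
  west: ids {9} → MAX(hour)=13, SUM(hour)=13, COUNT(*)=1

central | 17 | 36 | 4 ; north | 17 | 38 | 3 ; south | 12 | 17 | 3 ; west | 13 | 13 | 1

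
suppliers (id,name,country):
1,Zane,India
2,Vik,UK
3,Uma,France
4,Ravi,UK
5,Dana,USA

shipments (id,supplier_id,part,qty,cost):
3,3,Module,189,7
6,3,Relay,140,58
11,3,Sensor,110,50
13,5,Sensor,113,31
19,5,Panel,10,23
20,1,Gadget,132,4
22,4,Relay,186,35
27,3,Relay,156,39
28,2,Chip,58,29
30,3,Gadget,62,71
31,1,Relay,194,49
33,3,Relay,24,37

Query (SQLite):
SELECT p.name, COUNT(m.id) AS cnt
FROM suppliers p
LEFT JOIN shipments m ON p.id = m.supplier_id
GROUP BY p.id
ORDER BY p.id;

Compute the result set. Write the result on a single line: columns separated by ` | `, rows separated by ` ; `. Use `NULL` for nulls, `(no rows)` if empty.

Zane | 2 ; Vik | 1 ; Uma | 6 ; Ravi | 1 ; Dana | 2

LEFT JOIN keeps every suppliers row; unmatched ones get NULL for shipments columns.
Group by suppliers.id and compute COUNT(m.id). COUNT(col) of an all-NULL group is 0.
  1: ids {20, 31} → COUNT(m.id)=2
  2: ids {28} → COUNT(m.id)=1
  3: ids {3, 6, 11, 27, 30, 33} → COUNT(m.id)=6
  4: ids {22} → COUNT(m.id)=1
  5: ids {13, 19} → COUNT(m.id)=2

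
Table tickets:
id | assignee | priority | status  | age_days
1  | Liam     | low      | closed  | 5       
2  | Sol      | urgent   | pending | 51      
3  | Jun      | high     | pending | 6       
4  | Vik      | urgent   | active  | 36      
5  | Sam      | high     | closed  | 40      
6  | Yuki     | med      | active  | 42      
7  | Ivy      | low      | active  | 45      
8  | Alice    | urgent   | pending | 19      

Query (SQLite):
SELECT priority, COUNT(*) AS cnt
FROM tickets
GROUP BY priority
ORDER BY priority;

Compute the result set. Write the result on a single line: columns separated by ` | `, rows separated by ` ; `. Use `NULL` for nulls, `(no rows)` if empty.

Partition tickets by priority; compute COUNT(*) within each group.
  high: ids {3, 5} → COUNT(*)=2
  low: ids {1, 7} → COUNT(*)=2
  med: ids {6} → COUNT(*)=1
  urgent: ids {2, 4, 8} → COUNT(*)=3

high | 2 ; low | 2 ; med | 1 ; urgent | 3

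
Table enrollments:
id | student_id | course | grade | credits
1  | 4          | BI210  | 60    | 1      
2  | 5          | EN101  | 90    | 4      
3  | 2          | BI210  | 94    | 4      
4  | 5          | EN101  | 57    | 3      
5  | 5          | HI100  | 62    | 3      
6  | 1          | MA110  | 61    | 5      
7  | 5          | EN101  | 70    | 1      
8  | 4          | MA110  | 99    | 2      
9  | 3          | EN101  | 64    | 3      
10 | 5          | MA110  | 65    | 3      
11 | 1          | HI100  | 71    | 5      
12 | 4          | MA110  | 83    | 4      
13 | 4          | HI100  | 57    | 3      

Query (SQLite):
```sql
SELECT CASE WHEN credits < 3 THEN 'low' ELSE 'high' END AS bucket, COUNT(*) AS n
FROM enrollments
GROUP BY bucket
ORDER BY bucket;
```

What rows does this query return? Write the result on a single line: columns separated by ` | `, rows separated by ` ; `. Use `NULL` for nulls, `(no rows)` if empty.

high | 10 ; low | 3

Bucket rows by credits < 3 → 'low' else 'high'; count each bucket.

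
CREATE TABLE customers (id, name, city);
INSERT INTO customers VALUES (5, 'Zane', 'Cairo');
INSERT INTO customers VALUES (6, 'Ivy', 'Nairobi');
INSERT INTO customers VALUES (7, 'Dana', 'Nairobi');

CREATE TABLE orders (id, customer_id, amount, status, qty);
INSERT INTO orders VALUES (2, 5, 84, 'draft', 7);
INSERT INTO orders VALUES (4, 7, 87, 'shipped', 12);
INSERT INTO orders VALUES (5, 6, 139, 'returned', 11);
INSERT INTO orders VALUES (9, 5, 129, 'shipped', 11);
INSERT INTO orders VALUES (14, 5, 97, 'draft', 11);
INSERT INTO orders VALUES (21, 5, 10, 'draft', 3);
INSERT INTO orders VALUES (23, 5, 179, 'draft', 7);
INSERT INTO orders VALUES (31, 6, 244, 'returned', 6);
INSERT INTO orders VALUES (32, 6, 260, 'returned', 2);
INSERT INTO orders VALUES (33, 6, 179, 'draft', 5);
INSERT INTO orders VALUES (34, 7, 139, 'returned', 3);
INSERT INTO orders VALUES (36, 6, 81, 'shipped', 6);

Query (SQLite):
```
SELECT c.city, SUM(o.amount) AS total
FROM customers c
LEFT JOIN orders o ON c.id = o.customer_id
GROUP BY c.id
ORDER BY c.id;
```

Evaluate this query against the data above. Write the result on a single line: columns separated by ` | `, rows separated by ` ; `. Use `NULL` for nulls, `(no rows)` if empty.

Cairo | 499 ; Nairobi | 903 ; Nairobi | 226

LEFT JOIN keeps every customers row; unmatched ones get NULL for orders columns.
Group by customers.id and compute SUM(o.amount). SUM over an all-NULL group is NULL.
  5: ids {2, 9, 14, 21, 23} → SUM(o.amount)=499
  6: ids {5, 31, 32, 33, 36} → SUM(o.amount)=903
  7: ids {4, 34} → SUM(o.amount)=226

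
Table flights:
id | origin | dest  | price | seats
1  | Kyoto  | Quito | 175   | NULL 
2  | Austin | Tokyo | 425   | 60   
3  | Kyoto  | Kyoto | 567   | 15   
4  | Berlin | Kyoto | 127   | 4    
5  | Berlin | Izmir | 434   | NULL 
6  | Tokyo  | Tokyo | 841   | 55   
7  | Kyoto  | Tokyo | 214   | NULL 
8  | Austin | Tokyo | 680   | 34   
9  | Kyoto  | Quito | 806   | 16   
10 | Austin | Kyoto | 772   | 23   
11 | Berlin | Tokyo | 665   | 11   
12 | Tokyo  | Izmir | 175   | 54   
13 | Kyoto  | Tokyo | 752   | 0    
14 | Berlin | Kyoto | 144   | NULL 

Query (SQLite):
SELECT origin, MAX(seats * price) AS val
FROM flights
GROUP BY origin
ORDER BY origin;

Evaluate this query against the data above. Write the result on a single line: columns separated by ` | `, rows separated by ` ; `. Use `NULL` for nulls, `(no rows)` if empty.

For each row compute seats * price.
Group by origin; take MAX of the expression per group.
  Austin: ids {2, 8, 10} → MAX(seats * price)=25500
  Berlin: ids {4, 5, 11, 14} → MAX(seats * price)=7315
  Kyoto: ids {1, 3, 7, 9, 13} → MAX(seats * price)=12896
  Tokyo: ids {6, 12} → MAX(seats * price)=46255

Austin | 25500 ; Berlin | 7315 ; Kyoto | 12896 ; Tokyo | 46255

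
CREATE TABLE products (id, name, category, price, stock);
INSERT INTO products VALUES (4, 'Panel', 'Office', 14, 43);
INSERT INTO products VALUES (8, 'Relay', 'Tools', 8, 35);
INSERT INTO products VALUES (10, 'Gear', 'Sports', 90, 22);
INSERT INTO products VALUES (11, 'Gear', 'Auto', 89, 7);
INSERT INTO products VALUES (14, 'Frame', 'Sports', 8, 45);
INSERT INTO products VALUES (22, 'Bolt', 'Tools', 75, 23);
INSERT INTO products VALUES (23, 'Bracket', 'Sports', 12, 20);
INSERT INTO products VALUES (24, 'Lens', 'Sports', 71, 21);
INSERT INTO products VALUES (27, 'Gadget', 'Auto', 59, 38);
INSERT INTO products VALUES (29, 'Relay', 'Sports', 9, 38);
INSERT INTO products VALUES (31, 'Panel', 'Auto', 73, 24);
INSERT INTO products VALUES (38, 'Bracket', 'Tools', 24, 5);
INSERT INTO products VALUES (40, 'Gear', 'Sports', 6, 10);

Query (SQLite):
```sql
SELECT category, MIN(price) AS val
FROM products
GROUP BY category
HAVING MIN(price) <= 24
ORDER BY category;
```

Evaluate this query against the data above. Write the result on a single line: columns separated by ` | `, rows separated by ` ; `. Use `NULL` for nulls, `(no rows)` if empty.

Office | 14 ; Sports | 6 ; Tools | 8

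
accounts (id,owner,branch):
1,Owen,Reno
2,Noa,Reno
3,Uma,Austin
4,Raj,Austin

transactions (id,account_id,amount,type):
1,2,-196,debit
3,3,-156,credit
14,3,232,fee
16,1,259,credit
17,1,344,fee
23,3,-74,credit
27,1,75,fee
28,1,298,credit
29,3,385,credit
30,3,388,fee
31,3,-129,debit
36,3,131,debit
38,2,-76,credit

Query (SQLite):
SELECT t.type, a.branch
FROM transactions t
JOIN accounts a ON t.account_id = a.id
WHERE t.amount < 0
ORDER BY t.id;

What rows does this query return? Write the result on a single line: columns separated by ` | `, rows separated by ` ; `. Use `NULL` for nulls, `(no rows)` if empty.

Each transactions row matches the accounts row where account_id = accounts.id.
Then keep rows with t.amount < 0.

debit | Reno ; credit | Austin ; credit | Austin ; debit | Austin ; credit | Reno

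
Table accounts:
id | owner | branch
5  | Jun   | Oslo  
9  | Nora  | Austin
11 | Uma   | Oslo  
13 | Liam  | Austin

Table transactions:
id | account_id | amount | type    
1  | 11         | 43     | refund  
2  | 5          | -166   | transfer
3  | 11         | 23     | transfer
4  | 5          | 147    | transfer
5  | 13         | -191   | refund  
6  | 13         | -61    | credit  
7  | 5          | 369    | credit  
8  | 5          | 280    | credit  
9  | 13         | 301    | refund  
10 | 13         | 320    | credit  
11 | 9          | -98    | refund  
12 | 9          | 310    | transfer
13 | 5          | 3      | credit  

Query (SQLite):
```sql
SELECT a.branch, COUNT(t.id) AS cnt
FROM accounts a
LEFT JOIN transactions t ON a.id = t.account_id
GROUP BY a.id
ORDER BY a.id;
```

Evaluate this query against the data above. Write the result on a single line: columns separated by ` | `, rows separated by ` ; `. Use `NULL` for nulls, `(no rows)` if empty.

Oslo | 5 ; Austin | 2 ; Oslo | 2 ; Austin | 4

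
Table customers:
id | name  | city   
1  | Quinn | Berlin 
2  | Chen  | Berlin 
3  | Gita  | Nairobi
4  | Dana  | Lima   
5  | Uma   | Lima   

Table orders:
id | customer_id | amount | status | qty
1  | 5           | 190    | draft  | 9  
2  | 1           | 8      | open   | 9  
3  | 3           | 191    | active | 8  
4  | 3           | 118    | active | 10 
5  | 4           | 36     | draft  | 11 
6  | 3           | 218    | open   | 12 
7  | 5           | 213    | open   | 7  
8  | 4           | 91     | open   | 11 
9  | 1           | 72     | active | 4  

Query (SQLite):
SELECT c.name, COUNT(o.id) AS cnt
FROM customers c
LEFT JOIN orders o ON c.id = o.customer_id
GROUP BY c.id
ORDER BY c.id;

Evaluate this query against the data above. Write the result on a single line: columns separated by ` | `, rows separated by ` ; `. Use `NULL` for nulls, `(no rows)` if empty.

Quinn | 2 ; Chen | 0 ; Gita | 3 ; Dana | 2 ; Uma | 2

LEFT JOIN keeps every customers row; unmatched ones get NULL for orders columns.
Group by customers.id and compute COUNT(o.id). COUNT(col) of an all-NULL group is 0.
  1: ids {2, 9} → COUNT(o.id)=2
  2: ids {—} → COUNT(o.id)=0
  3: ids {3, 4, 6} → COUNT(o.id)=3
  4: ids {5, 8} → COUNT(o.id)=2
  5: ids {1, 7} → COUNT(o.id)=2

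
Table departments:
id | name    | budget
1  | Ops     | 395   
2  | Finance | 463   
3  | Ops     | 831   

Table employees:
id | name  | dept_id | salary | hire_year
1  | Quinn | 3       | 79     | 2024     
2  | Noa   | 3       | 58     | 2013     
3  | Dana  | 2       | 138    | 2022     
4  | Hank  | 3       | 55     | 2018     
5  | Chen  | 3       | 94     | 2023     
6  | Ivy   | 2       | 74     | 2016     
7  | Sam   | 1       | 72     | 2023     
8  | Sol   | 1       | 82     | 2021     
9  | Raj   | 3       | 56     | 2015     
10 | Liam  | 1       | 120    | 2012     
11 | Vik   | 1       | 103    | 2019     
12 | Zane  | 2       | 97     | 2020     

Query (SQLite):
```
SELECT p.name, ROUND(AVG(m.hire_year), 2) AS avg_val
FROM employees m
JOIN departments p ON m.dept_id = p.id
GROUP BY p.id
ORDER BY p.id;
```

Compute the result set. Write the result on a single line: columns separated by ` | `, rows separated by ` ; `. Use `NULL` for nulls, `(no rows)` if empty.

Join each employees row to its departments via dept_id.
Group joined rows by departments.id; compute ROUND(AVG(m.hire_year), 2) per group.
  1: ids {7, 8, 10, 11} → ROUND(AVG(m.hire_year), 2)=2018.75
  2: ids {3, 6, 12} → ROUND(AVG(m.hire_year), 2)=2019.33
  3: ids {1, 2, 4, 5, 9} → ROUND(AVG(m.hire_year), 2)=2018.6

Ops | 2018.75 ; Finance | 2019.33 ; Ops | 2018.6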